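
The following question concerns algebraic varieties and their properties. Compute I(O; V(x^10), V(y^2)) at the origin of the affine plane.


The intersection multiplicity of V(x^a) and V(y^b) at the origin is:
I(O; V(x^10), V(y^2)) = dim_k(k[x,y]/(x^10, y^2))
A basis for k[x,y]/(x^10, y^2) is the set of monomials x^i * y^j
where 0 <= i < 10 and 0 <= j < 2.
The number of such monomials is 10 * 2 = 20

20


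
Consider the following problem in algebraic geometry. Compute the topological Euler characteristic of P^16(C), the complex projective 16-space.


The complex projective space P^16 has one cell in each even real dimension 0, 2, ..., 32.
The cohomology groups are H^{2k}(P^16) = Z for k = 0,...,16, and 0 otherwise.
Euler characteristic = sum of Betti numbers = 1 per even-dimensional cohomology group.
chi(P^16) = 16 + 1 = 17

17


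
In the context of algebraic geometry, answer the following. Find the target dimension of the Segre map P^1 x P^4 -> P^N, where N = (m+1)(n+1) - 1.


The Segre embedding maps P^m x P^n into P^N via
all products of coordinates from each factor.
N = (m+1)(n+1) - 1
N = (1+1)(4+1) - 1
N = 2*5 - 1
N = 10 - 1 = 9

9


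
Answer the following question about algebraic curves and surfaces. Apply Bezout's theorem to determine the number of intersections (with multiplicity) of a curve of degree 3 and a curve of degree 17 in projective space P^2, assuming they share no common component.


Bezout's theorem states the intersection count equals the product of degrees.
Intersection count = 3 * 17 = 51

51


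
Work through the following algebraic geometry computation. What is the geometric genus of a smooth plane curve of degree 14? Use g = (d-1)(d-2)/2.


Using the genus formula for smooth plane curves:
g = (d-1)(d-2)/2
g = (14-1)(14-2)/2
g = 13*12/2
g = 156/2 = 78

78


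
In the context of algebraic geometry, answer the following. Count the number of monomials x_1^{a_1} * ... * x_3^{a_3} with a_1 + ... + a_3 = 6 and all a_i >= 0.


The number of degree-6 monomials in 3 variables is C(d+n-1, n-1).
= C(6+3-1, 3-1) = C(8, 2)
= 28

28


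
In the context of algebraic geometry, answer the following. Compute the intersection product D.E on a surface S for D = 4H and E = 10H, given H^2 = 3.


Using bilinearity of the intersection pairing on a surface S:
(aH).(bH) = ab * (H.H)
We have H^2 = 3.
D.E = (4H).(10H) = 4*10*3
= 40*3
= 120

120


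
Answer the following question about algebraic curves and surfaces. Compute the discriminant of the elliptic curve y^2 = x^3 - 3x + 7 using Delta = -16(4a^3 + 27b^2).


Compute each component:
4a^3 = 4*(-3)^3 = 4*(-27) = -108
27b^2 = 27*7^2 = 27*49 = 1323
4a^3 + 27b^2 = -108 + 1323 = 1215
Delta = -16*1215 = -19440

-19440


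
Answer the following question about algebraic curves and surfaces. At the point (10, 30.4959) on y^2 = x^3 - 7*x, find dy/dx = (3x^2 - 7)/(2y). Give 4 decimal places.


Using implicit differentiation of y^2 = x^3 - 7*x:
2y * dy/dx = 3x^2 - 7
dy/dx = (3x^2 - 7)/(2y)
Numerator: 3*10^2 - 7 = 293
Denominator: 2*30.4959 = 60.9918
dy/dx = 293/60.9918 = 4.8039

4.8039


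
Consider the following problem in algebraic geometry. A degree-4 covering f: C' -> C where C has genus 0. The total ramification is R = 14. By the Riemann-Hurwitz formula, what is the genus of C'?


Riemann-Hurwitz formula: 2g' - 2 = d(2g - 2) + R
Given: d = 4, g = 0, R = 14
2g' - 2 = 4*(2*0 - 2) + 14
2g' - 2 = 4*(-2) + 14
2g' - 2 = -8 + 14 = 6
2g' = 8
g' = 4

4


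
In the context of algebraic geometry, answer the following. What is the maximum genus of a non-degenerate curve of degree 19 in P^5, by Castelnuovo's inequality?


Castelnuovo's bound: write d - 1 = m(r-1) + epsilon with 0 <= epsilon < r-1.
d - 1 = 19 - 1 = 18
r - 1 = 5 - 1 = 4
18 = 4*4 + 2, so m = 4, epsilon = 2
pi(d, r) = m(m-1)(r-1)/2 + m*epsilon
= 4*3*4/2 + 4*2
= 48/2 + 8
= 24 + 8 = 32

32


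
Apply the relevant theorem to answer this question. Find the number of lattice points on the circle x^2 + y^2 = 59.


Systematically check integer values of x where x^2 <= 59.
For each valid x, check if 59 - x^2 is a perfect square.
Total integer solutions found: 0

0


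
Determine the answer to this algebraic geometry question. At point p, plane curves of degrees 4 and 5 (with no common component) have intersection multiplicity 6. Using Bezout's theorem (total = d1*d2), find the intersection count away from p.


By Bezout's theorem, the total intersection number is d1 * d2.
Total = 4 * 5 = 20
Intersection multiplicity at p = 6
Remaining intersections = 20 - 6 = 14

14


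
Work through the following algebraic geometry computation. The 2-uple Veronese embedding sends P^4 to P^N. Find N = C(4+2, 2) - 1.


The Veronese embedding v_d: P^n -> P^N maps each point to all
degree-d monomials in n+1 homogeneous coordinates.
N = C(n+d, d) - 1
N = C(4+2, 2) - 1
N = C(6, 2) - 1
C(6, 2) = 15
N = 15 - 1 = 14

14


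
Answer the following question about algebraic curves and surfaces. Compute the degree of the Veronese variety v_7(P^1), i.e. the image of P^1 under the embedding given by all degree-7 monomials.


The Veronese variety v_7(P^1) has degree d^r.
d^r = 7^1 = 7

7


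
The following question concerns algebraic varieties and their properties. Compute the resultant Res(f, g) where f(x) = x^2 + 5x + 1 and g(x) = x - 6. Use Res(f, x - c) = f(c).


For Res(f, x - c), we evaluate f at x = c.
f(6) = 6^2 + 5*6 + 1
= 36 + 30 + 1
= 66 + 1 = 67
Res(f, g) = 67

67


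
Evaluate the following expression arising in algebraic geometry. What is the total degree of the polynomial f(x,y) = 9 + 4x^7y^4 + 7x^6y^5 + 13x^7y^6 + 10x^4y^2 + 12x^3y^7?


Examine each term for its total degree (sum of exponents).
  Term '9' has total degree 0+0 = 0.
  Term '4x^7y^4' has total degree 7+4 = 11.
  Term '7x^6y^5' has total degree 6+5 = 11.
  Term '13x^7y^6' has total degree 7+6 = 13.
  Term '10x^4y^2' has total degree 4+2 = 6.
  Term '12x^3y^7' has total degree 3+7 = 10.
The maximum total degree among all terms is 13.

13


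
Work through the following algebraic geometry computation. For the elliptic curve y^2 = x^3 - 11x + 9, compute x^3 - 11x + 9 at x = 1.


Compute x^3 - 11x + 9 at x = 1:
x^3 = 1^3 = 1
(-11)*x = (-11)*1 = -11
Sum: 1 - 11 + 9 = -1

-1


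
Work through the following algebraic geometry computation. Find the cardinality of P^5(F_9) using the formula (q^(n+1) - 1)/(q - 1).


P^5(F_9) has (q^(n+1) - 1)/(q - 1) points.
= 9^5 + 9^4 + 9^3 + 9^2 + 9^1 + 9^0
= 59049 + 6561 + 729 + 81 + 9 + 1
= 66430

66430


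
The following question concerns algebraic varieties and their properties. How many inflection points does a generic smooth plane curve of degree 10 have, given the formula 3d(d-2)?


For a general smooth plane curve C of degree d, the inflection points are
the intersection of C with its Hessian curve, which has degree 3(d-2).
By Bezout, the total intersection number is d * 3(d-2) = 10 * 24 = 240.
For a general curve every flex is ordinary, so each contributes
multiplicity 1 to C·Hess(C), and the number of distinct inflection
points is 3d(d-2).
Inflection points = 3*10*(10-2) = 3*10*8 = 240

240


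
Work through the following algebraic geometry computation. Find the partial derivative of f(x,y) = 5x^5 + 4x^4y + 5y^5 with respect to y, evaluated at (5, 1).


df/dy = 4*x^4 + 5*5*y^4
At (5,1): 4*5^4 + 5*5*1^4
= 2500 + 25
= 2525

2525


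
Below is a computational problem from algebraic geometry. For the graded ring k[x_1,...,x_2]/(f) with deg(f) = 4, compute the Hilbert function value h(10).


For R = k[x_1,...,x_n]/(f) with f homogeneous of degree e:
The Hilbert series is (1 - t^e)/(1 - t)^n.
So h(d) = C(d+n-1, n-1) - C(d-e+n-1, n-1) for d >= e.
With n=2, e=4, d=10:
C(10+2-1, 2-1) = C(11, 1) = 11
C(10-4+2-1, 2-1) = C(7, 1) = 7
h(10) = 11 - 7 = 4

4


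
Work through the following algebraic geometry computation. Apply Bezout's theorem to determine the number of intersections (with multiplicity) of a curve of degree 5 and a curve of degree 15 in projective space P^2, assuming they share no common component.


Bezout's theorem states the intersection count equals the product of degrees.
Intersection count = 5 * 15 = 75

75


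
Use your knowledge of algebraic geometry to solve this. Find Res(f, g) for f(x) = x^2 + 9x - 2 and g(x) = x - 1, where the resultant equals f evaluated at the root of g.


For Res(f, x - c), we evaluate f at x = c.
f(1) = 1^2 + 9*1 - 2
= 1 + 9 - 2
= 10 - 2 = 8
Res(f, g) = 8

8


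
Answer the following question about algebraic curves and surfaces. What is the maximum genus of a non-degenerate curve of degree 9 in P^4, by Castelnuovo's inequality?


Castelnuovo's bound: write d - 1 = m(r-1) + epsilon with 0 <= epsilon < r-1.
d - 1 = 9 - 1 = 8
r - 1 = 4 - 1 = 3
8 = 2*3 + 2, so m = 2, epsilon = 2
pi(d, r) = m(m-1)(r-1)/2 + m*epsilon
= 2*1*3/2 + 2*2
= 6/2 + 4
= 3 + 4 = 7

7


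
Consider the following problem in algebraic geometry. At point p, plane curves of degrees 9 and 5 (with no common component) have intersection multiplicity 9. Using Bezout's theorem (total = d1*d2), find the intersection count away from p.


By Bezout's theorem, the total intersection number is d1 * d2.
Total = 9 * 5 = 45
Intersection multiplicity at p = 9
Remaining intersections = 45 - 9 = 36

36


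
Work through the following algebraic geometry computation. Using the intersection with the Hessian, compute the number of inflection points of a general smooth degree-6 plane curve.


For a general smooth plane curve C of degree d, the inflection points are
the intersection of C with its Hessian curve, which has degree 3(d-2).
By Bezout, the total intersection number is d * 3(d-2) = 6 * 12 = 72.
For a general curve every flex is ordinary, so each contributes
multiplicity 1 to C·Hess(C), and the number of distinct inflection
points is 3d(d-2).
Inflection points = 3*6*(6-2) = 3*6*4 = 72

72


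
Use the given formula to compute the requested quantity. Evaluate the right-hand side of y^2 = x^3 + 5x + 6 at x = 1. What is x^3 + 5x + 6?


Compute x^3 + 5x + 6 at x = 1:
x^3 = 1^3 = 1
5*x = 5*1 = 5
Sum: 1 + 5 + 6 = 12

12


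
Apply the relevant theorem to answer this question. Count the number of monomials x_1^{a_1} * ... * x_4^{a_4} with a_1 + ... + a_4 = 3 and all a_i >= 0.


The number of degree-3 monomials in 4 variables is C(d+n-1, n-1).
= C(3+4-1, 4-1) = C(6, 3)
= 20

20


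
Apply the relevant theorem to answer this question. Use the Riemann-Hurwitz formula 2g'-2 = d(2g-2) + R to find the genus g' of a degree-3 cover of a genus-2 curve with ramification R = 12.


Riemann-Hurwitz formula: 2g' - 2 = d(2g - 2) + R
Given: d = 3, g = 2, R = 12
2g' - 2 = 3*(2*2 - 2) + 12
2g' - 2 = 3*2 + 12
2g' - 2 = 6 + 12 = 18
2g' = 20
g' = 10

10


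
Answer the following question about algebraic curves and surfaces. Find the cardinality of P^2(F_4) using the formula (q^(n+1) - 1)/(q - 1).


P^2(F_4) has (q^(n+1) - 1)/(q - 1) points.
= 4^2 + 4^1 + 4^0
= 16 + 4 + 1
= 21

21


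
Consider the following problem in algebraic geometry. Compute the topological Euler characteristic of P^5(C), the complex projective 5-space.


The complex projective space P^5 has one cell in each even real dimension 0, 2, ..., 10.
The cohomology groups are H^{2k}(P^5) = Z for k = 0,...,5, and 0 otherwise.
Euler characteristic = sum of Betti numbers = 1 per even-dimensional cohomology group.
chi(P^5) = 5 + 1 = 6

6


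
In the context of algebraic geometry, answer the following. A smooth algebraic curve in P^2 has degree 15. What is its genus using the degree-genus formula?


Using the genus formula for smooth plane curves:
g = (d-1)(d-2)/2
g = (15-1)(15-2)/2
g = 14*13/2
g = 182/2 = 91

91


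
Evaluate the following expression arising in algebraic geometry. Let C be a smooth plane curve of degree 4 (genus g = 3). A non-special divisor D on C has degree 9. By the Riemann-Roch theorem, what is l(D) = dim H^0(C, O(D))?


First, compute the genus of a smooth plane curve of degree 4:
g = (d-1)(d-2)/2 = (4-1)(4-2)/2 = 3
For a non-special divisor D (i.e., h^1(D) = 0), Riemann-Roch gives:
l(D) = deg(D) - g + 1
Since deg(D) = 9 >= 2g - 1 = 5, D is non-special.
l(D) = 9 - 3 + 1 = 7

7


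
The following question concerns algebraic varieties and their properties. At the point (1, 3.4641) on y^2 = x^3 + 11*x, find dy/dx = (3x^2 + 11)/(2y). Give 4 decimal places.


Using implicit differentiation of y^2 = x^3 + 11*x:
2y * dy/dx = 3x^2 + 11
dy/dx = (3x^2 + 11)/(2y)
Numerator: 3*1^2 + 11 = 14
Denominator: 2*3.4641 = 6.9282
dy/dx = 14/6.9282 = 2.0207

2.0207


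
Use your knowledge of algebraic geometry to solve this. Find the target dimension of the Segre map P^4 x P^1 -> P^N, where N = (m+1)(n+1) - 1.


The Segre embedding maps P^m x P^n into P^N via
all products of coordinates from each factor.
N = (m+1)(n+1) - 1
N = (4+1)(1+1) - 1
N = 5*2 - 1
N = 10 - 1 = 9

9


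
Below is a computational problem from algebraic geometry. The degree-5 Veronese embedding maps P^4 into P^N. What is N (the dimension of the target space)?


The Veronese embedding v_d: P^n -> P^N maps each point to all
degree-d monomials in n+1 homogeneous coordinates.
N = C(n+d, d) - 1
N = C(4+5, 5) - 1
N = C(9, 5) - 1
C(9, 5) = 126
N = 126 - 1 = 125

125


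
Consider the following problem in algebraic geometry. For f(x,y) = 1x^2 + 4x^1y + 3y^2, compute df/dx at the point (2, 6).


df/dx = 2*1*x^1 + 1*4*x^0*y
At (2,6): 2*1*2^1 + 1*4*2^0*6
= 4 + 24
= 28

28


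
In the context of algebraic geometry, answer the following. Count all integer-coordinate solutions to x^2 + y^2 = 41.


Systematically check integer values of x where x^2 <= 41.
For each valid x, check if 41 - x^2 is a perfect square.
x=4: 41 - 16 = 25, sqrt = 5 (valid)
x=5: 41 - 25 = 16, sqrt = 4 (valid)
Total integer solutions found: 8

8


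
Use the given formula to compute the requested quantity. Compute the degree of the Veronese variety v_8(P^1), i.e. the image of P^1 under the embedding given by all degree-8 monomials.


The Veronese variety v_8(P^1) has degree d^r.
d^r = 8^1 = 8

8


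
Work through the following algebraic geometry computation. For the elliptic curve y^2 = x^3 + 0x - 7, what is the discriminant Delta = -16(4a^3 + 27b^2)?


Compute each component:
4a^3 = 4*0^3 = 4*0 = 0
27b^2 = 27*(-7)^2 = 27*49 = 1323
4a^3 + 27b^2 = 0 + 1323 = 1323
Delta = -16*1323 = -21168

-21168


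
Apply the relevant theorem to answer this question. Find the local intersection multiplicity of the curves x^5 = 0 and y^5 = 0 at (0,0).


The intersection multiplicity of V(x^a) and V(y^b) at the origin is:
I(O; V(x^5), V(y^5)) = dim_k(k[x,y]/(x^5, y^5))
A basis for k[x,y]/(x^5, y^5) is the set of monomials x^i * y^j
where 0 <= i < 5 and 0 <= j < 5.
The number of such monomials is 5 * 5 = 25

25


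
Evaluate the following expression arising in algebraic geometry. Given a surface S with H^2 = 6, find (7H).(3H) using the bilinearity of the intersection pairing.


Using bilinearity of the intersection pairing on a surface S:
(aH).(bH) = ab * (H.H)
We have H^2 = 6.
D.E = (7H).(3H) = 7*3*6
= 21*6
= 126

126


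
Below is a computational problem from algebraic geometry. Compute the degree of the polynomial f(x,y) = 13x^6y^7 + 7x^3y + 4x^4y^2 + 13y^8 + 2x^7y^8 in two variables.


Examine each term for its total degree (sum of exponents).
  Term '13x^6y^7' has total degree 6+7 = 13.
  Term '7x^3y' has total degree 3+1 = 4.
  Term '4x^4y^2' has total degree 4+2 = 6.
  Term '13y^8' has total degree 0+8 = 8.
  Term '2x^7y^8' has total degree 7+8 = 15.
The maximum total degree among all terms is 15.

15


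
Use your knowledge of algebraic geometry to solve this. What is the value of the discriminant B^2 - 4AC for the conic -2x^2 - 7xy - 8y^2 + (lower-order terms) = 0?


The discriminant of a conic Ax^2 + Bxy + Cy^2 + ... = 0 is B^2 - 4AC.
B^2 = (-7)^2 = 49
4AC = 4*(-2)*(-8) = 64
Discriminant = 49 - 64 = -15

-15


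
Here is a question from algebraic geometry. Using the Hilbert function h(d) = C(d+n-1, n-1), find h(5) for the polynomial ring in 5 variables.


The Hilbert function for the polynomial ring in 5 variables is:
h(d) = C(d+n-1, n-1)
h(5) = C(5+5-1, 5-1) = C(9, 4)
= 9! / (4! * 5!)
= 126

126


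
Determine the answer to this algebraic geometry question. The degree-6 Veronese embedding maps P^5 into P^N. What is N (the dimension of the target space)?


The Veronese embedding v_d: P^n -> P^N maps each point to all
degree-d monomials in n+1 homogeneous coordinates.
N = C(n+d, d) - 1
N = C(5+6, 6) - 1
N = C(11, 6) - 1
C(11, 6) = 462
N = 462 - 1 = 461

461


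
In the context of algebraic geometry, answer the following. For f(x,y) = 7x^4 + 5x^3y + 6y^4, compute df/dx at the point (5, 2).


df/dx = 4*7*x^3 + 3*5*x^2*y
At (5,2): 4*7*5^3 + 3*5*5^2*2
= 3500 + 750
= 4250

4250


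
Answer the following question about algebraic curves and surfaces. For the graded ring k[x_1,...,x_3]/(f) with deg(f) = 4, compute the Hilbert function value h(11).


For R = k[x_1,...,x_n]/(f) with f homogeneous of degree e:
The Hilbert series is (1 - t^e)/(1 - t)^n.
So h(d) = C(d+n-1, n-1) - C(d-e+n-1, n-1) for d >= e.
With n=3, e=4, d=11:
C(11+3-1, 3-1) = C(13, 2) = 78
C(11-4+3-1, 3-1) = C(9, 2) = 36
h(11) = 78 - 36 = 42

42


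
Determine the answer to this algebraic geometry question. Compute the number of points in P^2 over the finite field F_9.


P^2(F_9) has (q^(n+1) - 1)/(q - 1) points.
= 9^2 + 9^1 + 9^0
= 81 + 9 + 1
= 91

91


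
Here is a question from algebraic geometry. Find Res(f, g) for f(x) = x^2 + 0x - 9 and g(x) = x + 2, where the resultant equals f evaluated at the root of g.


For Res(f, x - c), we evaluate f at x = c.
f(-2) = (-2)^2 + 0*(-2) - 9
= 4 + 0 - 9
= 4 - 9 = -5
Res(f, g) = -5

-5


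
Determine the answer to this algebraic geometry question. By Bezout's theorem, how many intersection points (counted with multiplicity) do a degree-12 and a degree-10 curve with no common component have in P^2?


Bezout's theorem states the intersection count equals the product of degrees.
Intersection count = 12 * 10 = 120

120


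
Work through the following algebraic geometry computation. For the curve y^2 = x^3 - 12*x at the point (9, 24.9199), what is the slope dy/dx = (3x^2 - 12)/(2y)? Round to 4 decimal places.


Using implicit differentiation of y^2 = x^3 - 12*x:
2y * dy/dx = 3x^2 - 12
dy/dx = (3x^2 - 12)/(2y)
Numerator: 3*9^2 - 12 = 231
Denominator: 2*24.9199 = 49.8398
dy/dx = 231/49.8398 = 4.6349

4.6349


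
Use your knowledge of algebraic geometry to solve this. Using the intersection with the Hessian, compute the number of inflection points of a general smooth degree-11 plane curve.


For a general smooth plane curve C of degree d, the inflection points are
the intersection of C with its Hessian curve, which has degree 3(d-2).
By Bezout, the total intersection number is d * 3(d-2) = 11 * 27 = 297.
For a general curve every flex is ordinary, so each contributes
multiplicity 1 to C·Hess(C), and the number of distinct inflection
points is 3d(d-2).
Inflection points = 3*11*(11-2) = 3*11*9 = 297

297


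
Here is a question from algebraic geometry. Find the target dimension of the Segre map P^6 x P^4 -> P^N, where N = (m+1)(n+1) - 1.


The Segre embedding maps P^m x P^n into P^N via
all products of coordinates from each factor.
N = (m+1)(n+1) - 1
N = (6+1)(4+1) - 1
N = 7*5 - 1
N = 35 - 1 = 34

34


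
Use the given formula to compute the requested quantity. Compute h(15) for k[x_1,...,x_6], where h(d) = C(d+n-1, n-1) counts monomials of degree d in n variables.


The Hilbert function for the polynomial ring in 6 variables is:
h(d) = C(d+n-1, n-1)
h(15) = C(15+6-1, 6-1) = C(20, 5)
= 20! / (5! * 15!)
= 15504

15504


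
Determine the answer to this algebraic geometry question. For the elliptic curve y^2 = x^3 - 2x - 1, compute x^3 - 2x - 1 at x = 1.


Compute x^3 - 2x - 1 at x = 1:
x^3 = 1^3 = 1
(-2)*x = (-2)*1 = -2
Sum: 1 - 2 - 1 = -2

-2


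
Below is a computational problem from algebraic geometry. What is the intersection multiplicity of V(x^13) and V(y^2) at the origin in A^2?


The intersection multiplicity of V(x^a) and V(y^b) at the origin is:
I(O; V(x^13), V(y^2)) = dim_k(k[x,y]/(x^13, y^2))
A basis for k[x,y]/(x^13, y^2) is the set of monomials x^i * y^j
where 0 <= i < 13 and 0 <= j < 2.
The number of such monomials is 13 * 2 = 26

26


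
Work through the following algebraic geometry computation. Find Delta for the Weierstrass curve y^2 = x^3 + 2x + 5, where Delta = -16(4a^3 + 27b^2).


Compute each component:
4a^3 = 4*2^3 = 4*8 = 32
27b^2 = 27*5^2 = 27*25 = 675
4a^3 + 27b^2 = 32 + 675 = 707
Delta = -16*707 = -11312

-11312


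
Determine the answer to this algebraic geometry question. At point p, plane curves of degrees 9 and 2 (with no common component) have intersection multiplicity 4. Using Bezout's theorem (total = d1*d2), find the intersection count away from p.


By Bezout's theorem, the total intersection number is d1 * d2.
Total = 9 * 2 = 18
Intersection multiplicity at p = 4
Remaining intersections = 18 - 4 = 14

14


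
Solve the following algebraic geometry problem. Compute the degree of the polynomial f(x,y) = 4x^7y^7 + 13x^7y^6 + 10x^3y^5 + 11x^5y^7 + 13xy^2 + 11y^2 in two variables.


Examine each term for its total degree (sum of exponents).
  Term '4x^7y^7' has total degree 7+7 = 14.
  Term '13x^7y^6' has total degree 7+6 = 13.
  Term '10x^3y^5' has total degree 3+5 = 8.
  Term '11x^5y^7' has total degree 5+7 = 12.
  Term '13xy^2' has total degree 1+2 = 3.
  Term '11y^2' has total degree 0+2 = 2.
The maximum total degree among all terms is 14.

14


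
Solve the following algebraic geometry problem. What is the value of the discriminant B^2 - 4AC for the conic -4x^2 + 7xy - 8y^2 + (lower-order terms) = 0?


The discriminant of a conic Ax^2 + Bxy + Cy^2 + ... = 0 is B^2 - 4AC.
B^2 = 7^2 = 49
4AC = 4*(-4)*(-8) = 128
Discriminant = 49 - 128 = -79

-79


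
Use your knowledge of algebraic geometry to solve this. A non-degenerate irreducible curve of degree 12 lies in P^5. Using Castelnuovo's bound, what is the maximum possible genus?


Castelnuovo's bound: write d - 1 = m(r-1) + epsilon with 0 <= epsilon < r-1.
d - 1 = 12 - 1 = 11
r - 1 = 5 - 1 = 4
11 = 2*4 + 3, so m = 2, epsilon = 3
pi(d, r) = m(m-1)(r-1)/2 + m*epsilon
= 2*1*4/2 + 2*3
= 8/2 + 6
= 4 + 6 = 10

10


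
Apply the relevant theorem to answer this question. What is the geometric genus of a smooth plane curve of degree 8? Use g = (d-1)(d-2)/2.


Using the genus formula for smooth plane curves:
g = (d-1)(d-2)/2
g = (8-1)(8-2)/2
g = 7*6/2
g = 42/2 = 21

21


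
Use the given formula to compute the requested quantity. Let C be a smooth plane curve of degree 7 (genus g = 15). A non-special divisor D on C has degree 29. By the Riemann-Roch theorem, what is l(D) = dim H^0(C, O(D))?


First, compute the genus of a smooth plane curve of degree 7:
g = (d-1)(d-2)/2 = (7-1)(7-2)/2 = 15
For a non-special divisor D (i.e., h^1(D) = 0), Riemann-Roch gives:
l(D) = deg(D) - g + 1
Since deg(D) = 29 >= 2g - 1 = 29, D is non-special.
l(D) = 29 - 15 + 1 = 15

15


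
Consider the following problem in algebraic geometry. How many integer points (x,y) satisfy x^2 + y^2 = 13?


Systematically check integer values of x where x^2 <= 13.
For each valid x, check if 13 - x^2 is a perfect square.
x=2: 13 - 4 = 9, sqrt = 3 (valid)
x=3: 13 - 9 = 4, sqrt = 2 (valid)
Total integer solutions found: 8

8


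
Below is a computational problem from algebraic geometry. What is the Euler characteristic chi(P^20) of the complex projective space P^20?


The complex projective space P^20 has one cell in each even real dimension 0, 2, ..., 40.
The cohomology groups are H^{2k}(P^20) = Z for k = 0,...,20, and 0 otherwise.
Euler characteristic = sum of Betti numbers = 1 per even-dimensional cohomology group.
chi(P^20) = 20 + 1 = 21

21


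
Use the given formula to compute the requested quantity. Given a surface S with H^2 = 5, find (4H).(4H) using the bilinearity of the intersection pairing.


Using bilinearity of the intersection pairing on a surface S:
(aH).(bH) = ab * (H.H)
We have H^2 = 5.
D.E = (4H).(4H) = 4*4*5
= 16*5
= 80

80


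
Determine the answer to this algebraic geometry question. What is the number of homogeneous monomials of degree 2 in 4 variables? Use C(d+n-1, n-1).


The number of degree-2 monomials in 4 variables is C(d+n-1, n-1).
= C(2+4-1, 4-1) = C(5, 3)
= 10

10


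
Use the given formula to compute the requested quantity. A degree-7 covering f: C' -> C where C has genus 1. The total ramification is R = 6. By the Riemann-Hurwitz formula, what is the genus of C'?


Riemann-Hurwitz formula: 2g' - 2 = d(2g - 2) + R
Given: d = 7, g = 1, R = 6
2g' - 2 = 7*(2*1 - 2) + 6
2g' - 2 = 7*0 + 6
2g' - 2 = 0 + 6 = 6
2g' = 8
g' = 4

4


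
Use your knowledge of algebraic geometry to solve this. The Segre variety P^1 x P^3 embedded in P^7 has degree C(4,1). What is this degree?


The degree of the Segre variety P^1 x P^3 is C(m+n, m).
= C(4, 1)
= 4

4


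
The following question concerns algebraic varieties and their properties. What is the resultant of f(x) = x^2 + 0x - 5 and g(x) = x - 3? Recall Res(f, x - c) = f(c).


For Res(f, x - c), we evaluate f at x = c.
f(3) = 3^2 + 0*3 - 5
= 9 + 0 - 5
= 9 - 5 = 4
Res(f, g) = 4

4


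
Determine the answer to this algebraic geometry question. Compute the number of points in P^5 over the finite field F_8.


P^5(F_8) has (q^(n+1) - 1)/(q - 1) points.
= 8^5 + 8^4 + 8^3 + 8^2 + 8^1 + 8^0
= 32768 + 4096 + 512 + 64 + 8 + 1
= 37449

37449


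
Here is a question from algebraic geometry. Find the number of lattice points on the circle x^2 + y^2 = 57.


Systematically check integer values of x where x^2 <= 57.
For each valid x, check if 57 - x^2 is a perfect square.
Total integer solutions found: 0

0


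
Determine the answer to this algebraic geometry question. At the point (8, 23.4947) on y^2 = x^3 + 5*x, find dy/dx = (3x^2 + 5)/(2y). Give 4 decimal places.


Using implicit differentiation of y^2 = x^3 + 5*x:
2y * dy/dx = 3x^2 + 5
dy/dx = (3x^2 + 5)/(2y)
Numerator: 3*8^2 + 5 = 197
Denominator: 2*23.4947 = 46.9894
dy/dx = 197/46.9894 = 4.1924

4.1924


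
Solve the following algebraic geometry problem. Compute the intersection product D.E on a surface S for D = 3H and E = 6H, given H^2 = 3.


Using bilinearity of the intersection pairing on a surface S:
(aH).(bH) = ab * (H.H)
We have H^2 = 3.
D.E = (3H).(6H) = 3*6*3
= 18*3
= 54

54


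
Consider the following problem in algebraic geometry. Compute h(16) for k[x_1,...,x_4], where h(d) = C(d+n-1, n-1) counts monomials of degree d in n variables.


The Hilbert function for the polynomial ring in 4 variables is:
h(d) = C(d+n-1, n-1)
h(16) = C(16+4-1, 4-1) = C(19, 3)
= 19! / (3! * 16!)
= 969

969


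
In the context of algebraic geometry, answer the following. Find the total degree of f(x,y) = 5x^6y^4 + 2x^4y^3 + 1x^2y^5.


Examine each term for its total degree (sum of exponents).
  Term '5x^6y^4' has total degree 6+4 = 10.
  Term '2x^4y^3' has total degree 4+3 = 7.
  Term '1x^2y^5' has total degree 2+5 = 7.
The maximum total degree among all terms is 10.

10


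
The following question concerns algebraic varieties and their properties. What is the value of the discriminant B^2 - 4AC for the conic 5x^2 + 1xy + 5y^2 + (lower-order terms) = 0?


The discriminant of a conic Ax^2 + Bxy + Cy^2 + ... = 0 is B^2 - 4AC.
B^2 = 1^2 = 1
4AC = 4*5*5 = 100
Discriminant = 1 - 100 = -99

-99


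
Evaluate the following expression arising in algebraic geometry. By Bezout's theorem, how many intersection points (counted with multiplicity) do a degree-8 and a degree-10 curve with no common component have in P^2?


Bezout's theorem states the intersection count equals the product of degrees.
Intersection count = 8 * 10 = 80

80


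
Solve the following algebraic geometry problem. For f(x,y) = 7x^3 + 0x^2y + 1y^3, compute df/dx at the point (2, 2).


df/dx = 3*7*x^2 + 2*0*x^1*y
At (2,2): 3*7*2^2 + 2*0*2^1*2
= 84 + 0
= 84

84


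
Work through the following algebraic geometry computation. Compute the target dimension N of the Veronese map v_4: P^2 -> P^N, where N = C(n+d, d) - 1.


The Veronese embedding v_d: P^n -> P^N maps each point to all
degree-d monomials in n+1 homogeneous coordinates.
N = C(n+d, d) - 1
N = C(2+4, 4) - 1
N = C(6, 4) - 1
C(6, 4) = 15
N = 15 - 1 = 14

14


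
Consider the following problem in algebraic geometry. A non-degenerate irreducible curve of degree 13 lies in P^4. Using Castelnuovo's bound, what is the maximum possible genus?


Castelnuovo's bound: write d - 1 = m(r-1) + epsilon with 0 <= epsilon < r-1.
d - 1 = 13 - 1 = 12
r - 1 = 4 - 1 = 3
12 = 4*3 + 0, so m = 4, epsilon = 0
pi(d, r) = m(m-1)(r-1)/2 + m*epsilon
= 4*3*3/2 + 4*0
= 36/2 + 0
= 18 + 0 = 18

18


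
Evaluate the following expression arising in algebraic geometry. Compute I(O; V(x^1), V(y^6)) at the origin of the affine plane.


The intersection multiplicity of V(x^a) and V(y^b) at the origin is:
I(O; V(x^1), V(y^6)) = dim_k(k[x,y]/(x^1, y^6))
A basis for k[x,y]/(x^1, y^6) is the set of monomials x^i * y^j
where 0 <= i < 1 and 0 <= j < 6.
The number of such monomials is 1 * 6 = 6

6


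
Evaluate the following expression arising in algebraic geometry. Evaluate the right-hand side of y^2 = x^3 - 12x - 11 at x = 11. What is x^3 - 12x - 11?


Compute x^3 - 12x - 11 at x = 11:
x^3 = 11^3 = 1331
(-12)*x = (-12)*11 = -132
Sum: 1331 - 132 - 11 = 1188

1188


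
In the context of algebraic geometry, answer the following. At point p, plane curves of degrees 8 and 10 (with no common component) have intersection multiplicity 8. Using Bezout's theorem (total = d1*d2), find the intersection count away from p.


By Bezout's theorem, the total intersection number is d1 * d2.
Total = 8 * 10 = 80
Intersection multiplicity at p = 8
Remaining intersections = 80 - 8 = 72

72


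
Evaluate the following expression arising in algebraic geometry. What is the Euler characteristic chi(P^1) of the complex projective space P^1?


The complex projective space P^1 has one cell in each even real dimension 0, 2, ..., 2.
The cohomology groups are H^{2k}(P^1) = Z for k = 0,...,1, and 0 otherwise.
Euler characteristic = sum of Betti numbers = 1 per even-dimensional cohomology group.
chi(P^1) = 1 + 1 = 2

2


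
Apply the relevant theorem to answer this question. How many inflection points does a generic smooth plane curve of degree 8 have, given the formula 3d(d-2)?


For a general smooth plane curve C of degree d, the inflection points are
the intersection of C with its Hessian curve, which has degree 3(d-2).
By Bezout, the total intersection number is d * 3(d-2) = 8 * 18 = 144.
For a general curve every flex is ordinary, so each contributes
multiplicity 1 to C·Hess(C), and the number of distinct inflection
points is 3d(d-2).
Inflection points = 3*8*(8-2) = 3*8*6 = 144

144


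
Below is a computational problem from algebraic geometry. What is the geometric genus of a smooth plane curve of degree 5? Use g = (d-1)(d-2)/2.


Using the genus formula for smooth plane curves:
g = (d-1)(d-2)/2
g = (5-1)(5-2)/2
g = 4*3/2
g = 12/2 = 6

6


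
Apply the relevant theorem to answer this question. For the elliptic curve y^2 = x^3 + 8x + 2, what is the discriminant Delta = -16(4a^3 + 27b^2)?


Compute each component:
4a^3 = 4*8^3 = 4*512 = 2048
27b^2 = 27*2^2 = 27*4 = 108
4a^3 + 27b^2 = 2048 + 108 = 2156
Delta = -16*2156 = -34496

-34496


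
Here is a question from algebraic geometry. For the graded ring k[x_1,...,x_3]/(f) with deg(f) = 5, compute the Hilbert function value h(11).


For R = k[x_1,...,x_n]/(f) with f homogeneous of degree e:
The Hilbert series is (1 - t^e)/(1 - t)^n.
So h(d) = C(d+n-1, n-1) - C(d-e+n-1, n-1) for d >= e.
With n=3, e=5, d=11:
C(11+3-1, 3-1) = C(13, 2) = 78
C(11-5+3-1, 3-1) = C(8, 2) = 28
h(11) = 78 - 28 = 50

50


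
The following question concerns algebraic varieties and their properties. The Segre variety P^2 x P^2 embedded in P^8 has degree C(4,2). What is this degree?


The degree of the Segre variety P^2 x P^2 is C(m+n, m).
= C(4, 2)
= 6

6


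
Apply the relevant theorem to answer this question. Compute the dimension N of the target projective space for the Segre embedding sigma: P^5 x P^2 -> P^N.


The Segre embedding maps P^m x P^n into P^N via
all products of coordinates from each factor.
N = (m+1)(n+1) - 1
N = (5+1)(2+1) - 1
N = 6*3 - 1
N = 18 - 1 = 17

17


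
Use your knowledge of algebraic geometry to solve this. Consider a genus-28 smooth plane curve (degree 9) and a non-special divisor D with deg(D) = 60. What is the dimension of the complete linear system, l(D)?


First, compute the genus of a smooth plane curve of degree 9:
g = (d-1)(d-2)/2 = (9-1)(9-2)/2 = 28
For a non-special divisor D (i.e., h^1(D) = 0), Riemann-Roch gives:
l(D) = deg(D) - g + 1
Since deg(D) = 60 >= 2g - 1 = 55, D is non-special.
l(D) = 60 - 28 + 1 = 33

33


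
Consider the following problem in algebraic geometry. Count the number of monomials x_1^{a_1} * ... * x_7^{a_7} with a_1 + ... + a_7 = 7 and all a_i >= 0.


The number of degree-7 monomials in 7 variables is C(d+n-1, n-1).
= C(7+7-1, 7-1) = C(13, 6)
= 1716

1716


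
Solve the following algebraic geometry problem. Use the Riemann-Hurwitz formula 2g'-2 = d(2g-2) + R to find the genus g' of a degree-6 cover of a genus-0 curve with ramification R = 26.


Riemann-Hurwitz formula: 2g' - 2 = d(2g - 2) + R
Given: d = 6, g = 0, R = 26
2g' - 2 = 6*(2*0 - 2) + 26
2g' - 2 = 6*(-2) + 26
2g' - 2 = -12 + 26 = 14
2g' = 16
g' = 8

8


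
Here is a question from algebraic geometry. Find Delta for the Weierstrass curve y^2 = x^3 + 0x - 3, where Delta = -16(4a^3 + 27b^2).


Compute each component:
4a^3 = 4*0^3 = 4*0 = 0
27b^2 = 27*(-3)^2 = 27*9 = 243
4a^3 + 27b^2 = 0 + 243 = 243
Delta = -16*243 = -3888

-3888


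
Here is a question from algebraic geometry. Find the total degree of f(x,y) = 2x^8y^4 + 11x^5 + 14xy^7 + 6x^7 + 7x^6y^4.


Examine each term for its total degree (sum of exponents).
  Term '2x^8y^4' has total degree 8+4 = 12.
  Term '11x^5' has total degree 5+0 = 5.
  Term '14xy^7' has total degree 1+7 = 8.
  Term '6x^7' has total degree 7+0 = 7.
  Term '7x^6y^4' has total degree 6+4 = 10.
The maximum total degree among all terms is 12.

12


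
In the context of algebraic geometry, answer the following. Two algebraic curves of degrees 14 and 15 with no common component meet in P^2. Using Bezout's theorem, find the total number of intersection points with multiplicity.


Bezout's theorem states the intersection count equals the product of degrees.
Intersection count = 14 * 15 = 210

210


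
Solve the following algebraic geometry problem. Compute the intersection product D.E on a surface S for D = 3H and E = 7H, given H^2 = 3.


Using bilinearity of the intersection pairing on a surface S:
(aH).(bH) = ab * (H.H)
We have H^2 = 3.
D.E = (3H).(7H) = 3*7*3
= 21*3
= 63

63


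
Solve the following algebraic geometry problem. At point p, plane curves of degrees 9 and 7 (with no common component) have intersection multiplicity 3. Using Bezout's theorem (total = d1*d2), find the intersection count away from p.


By Bezout's theorem, the total intersection number is d1 * d2.
Total = 9 * 7 = 63
Intersection multiplicity at p = 3
Remaining intersections = 63 - 3 = 60

60


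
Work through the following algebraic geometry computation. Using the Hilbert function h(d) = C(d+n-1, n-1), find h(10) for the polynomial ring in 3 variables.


The Hilbert function for the polynomial ring in 3 variables is:
h(d) = C(d+n-1, n-1)
h(10) = C(10+3-1, 3-1) = C(12, 2)
= 12! / (2! * 10!)
= 66

66


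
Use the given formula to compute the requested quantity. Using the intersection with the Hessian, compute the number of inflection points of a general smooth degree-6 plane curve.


For a general smooth plane curve C of degree d, the inflection points are
the intersection of C with its Hessian curve, which has degree 3(d-2).
By Bezout, the total intersection number is d * 3(d-2) = 6 * 12 = 72.
For a general curve every flex is ordinary, so each contributes
multiplicity 1 to C·Hess(C), and the number of distinct inflection
points is 3d(d-2).
Inflection points = 3*6*(6-2) = 3*6*4 = 72

72


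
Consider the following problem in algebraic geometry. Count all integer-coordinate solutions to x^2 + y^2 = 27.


Systematically check integer values of x where x^2 <= 27.
For each valid x, check if 27 - x^2 is a perfect square.
Total integer solutions found: 0

0


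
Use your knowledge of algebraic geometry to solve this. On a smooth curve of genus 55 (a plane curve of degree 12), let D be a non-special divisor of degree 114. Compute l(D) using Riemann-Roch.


First, compute the genus of a smooth plane curve of degree 12:
g = (d-1)(d-2)/2 = (12-1)(12-2)/2 = 55
For a non-special divisor D (i.e., h^1(D) = 0), Riemann-Roch gives:
l(D) = deg(D) - g + 1
Since deg(D) = 114 >= 2g - 1 = 109, D is non-special.
l(D) = 114 - 55 + 1 = 60

60


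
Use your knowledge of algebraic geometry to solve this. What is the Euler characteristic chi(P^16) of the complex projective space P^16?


The complex projective space P^16 has one cell in each even real dimension 0, 2, ..., 32.
The cohomology groups are H^{2k}(P^16) = Z for k = 0,...,16, and 0 otherwise.
Euler characteristic = sum of Betti numbers = 1 per even-dimensional cohomology group.
chi(P^16) = 16 + 1 = 17

17


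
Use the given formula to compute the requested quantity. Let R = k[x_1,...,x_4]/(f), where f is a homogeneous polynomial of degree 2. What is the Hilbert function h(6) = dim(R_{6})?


For R = k[x_1,...,x_n]/(f) with f homogeneous of degree e:
The Hilbert series is (1 - t^e)/(1 - t)^n.
So h(d) = C(d+n-1, n-1) - C(d-e+n-1, n-1) for d >= e.
With n=4, e=2, d=6:
C(6+4-1, 4-1) = C(9, 3) = 84
C(6-2+4-1, 4-1) = C(7, 3) = 35
h(6) = 84 - 35 = 49

49


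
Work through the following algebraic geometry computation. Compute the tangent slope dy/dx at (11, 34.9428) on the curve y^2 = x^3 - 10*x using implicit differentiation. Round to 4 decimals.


Using implicit differentiation of y^2 = x^3 - 10*x:
2y * dy/dx = 3x^2 - 10
dy/dx = (3x^2 - 10)/(2y)
Numerator: 3*11^2 - 10 = 353
Denominator: 2*34.9428 = 69.8856
dy/dx = 353/69.8856 = 5.0511

5.0511


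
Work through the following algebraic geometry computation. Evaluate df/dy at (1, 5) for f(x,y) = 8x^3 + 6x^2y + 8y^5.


df/dy = 6*x^2 + 5*8*y^4
At (1,5): 6*1^2 + 5*8*5^4
= 6 + 25000
= 25006

25006


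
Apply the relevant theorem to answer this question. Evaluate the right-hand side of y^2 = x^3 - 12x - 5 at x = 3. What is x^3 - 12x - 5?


Compute x^3 - 12x - 5 at x = 3:
x^3 = 3^3 = 27
(-12)*x = (-12)*3 = -36
Sum: 27 - 36 - 5 = -14

-14


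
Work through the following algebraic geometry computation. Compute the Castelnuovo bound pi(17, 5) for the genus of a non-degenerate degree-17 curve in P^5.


Castelnuovo's bound: write d - 1 = m(r-1) + epsilon with 0 <= epsilon < r-1.
d - 1 = 17 - 1 = 16
r - 1 = 5 - 1 = 4
16 = 4*4 + 0, so m = 4, epsilon = 0
pi(d, r) = m(m-1)(r-1)/2 + m*epsilon
= 4*3*4/2 + 4*0
= 48/2 + 0
= 24 + 0 = 24

24


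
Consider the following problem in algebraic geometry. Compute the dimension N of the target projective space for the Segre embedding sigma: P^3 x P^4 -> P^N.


The Segre embedding maps P^m x P^n into P^N via
all products of coordinates from each factor.
N = (m+1)(n+1) - 1
N = (3+1)(4+1) - 1
N = 4*5 - 1
N = 20 - 1 = 19

19


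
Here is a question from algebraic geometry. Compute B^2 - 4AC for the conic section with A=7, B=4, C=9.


The discriminant of a conic Ax^2 + Bxy + Cy^2 + ... = 0 is B^2 - 4AC.
B^2 = 4^2 = 16
4AC = 4*7*9 = 252
Discriminant = 16 - 252 = -236

-236
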